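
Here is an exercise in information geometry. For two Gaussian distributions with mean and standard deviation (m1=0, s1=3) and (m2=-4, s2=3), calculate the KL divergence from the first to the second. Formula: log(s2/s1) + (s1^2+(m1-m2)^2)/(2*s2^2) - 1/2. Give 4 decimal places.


KL divergence between normal distributions:
KL = log(s2/s1) + (s1^2 + (m1-m2)^2)/(2*s2^2) - 1/2.
log(3/3) = 0.0.
(3^2 + (0--4)^2)/(2*3^2) = (9 + 16)/18 = 1.388889.
KL = 0.0 + 1.388889 - 0.5 = 0.8889

0.8889


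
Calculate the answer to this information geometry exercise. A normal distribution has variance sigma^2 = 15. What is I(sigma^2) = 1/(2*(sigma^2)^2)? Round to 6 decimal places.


Fisher information for variance: I(sigma^2) = 1/(2*sigma^4).
sigma^2 = 15, so sigma^4 = 225.
I = 1/(2*225) = 1/450 = 0.002222

0.002222


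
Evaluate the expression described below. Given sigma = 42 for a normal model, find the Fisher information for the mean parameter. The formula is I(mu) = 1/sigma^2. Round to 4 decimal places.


The Fisher information for the mean of a normal distribution is I(mu) = 1/sigma^2.
sigma = 42, so sigma^2 = 1764.
I(mu) = 1/1764 = 0.0006

0.0006


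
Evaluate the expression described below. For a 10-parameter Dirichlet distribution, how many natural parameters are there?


Exponential family dimension calculation:
Dirichlet with 10 components has 10 natural parameters.

10


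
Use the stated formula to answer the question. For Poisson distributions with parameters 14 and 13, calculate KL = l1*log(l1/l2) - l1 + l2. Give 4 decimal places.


KL divergence for Poisson:
KL = l1*log(l1/l2) - l1 + l2.
l1 = 14, l2 = 13.
log(14/13) = 0.074108.
l1*log(l1/l2) = 14 * 0.074108 = 1.037512.
KL = 1.037512 - 14 + 13 = 0.0375

0.0375


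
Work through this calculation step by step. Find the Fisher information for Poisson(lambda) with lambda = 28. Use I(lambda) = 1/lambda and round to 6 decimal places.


Fisher information for Poisson: I(lambda) = 1/lambda.
lambda = 28.
I(lambda) = 1/28 = 0.035714

0.035714


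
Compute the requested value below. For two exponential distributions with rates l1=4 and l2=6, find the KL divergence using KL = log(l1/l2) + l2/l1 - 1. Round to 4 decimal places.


KL divergence for exponential family:
KL = log(l1/l2) + l2/l1 - 1.
log(4/6) = -0.405465.
6/4 = 1.5.
KL = -0.405465 + 1.5 - 1 = 0.0945

0.0945


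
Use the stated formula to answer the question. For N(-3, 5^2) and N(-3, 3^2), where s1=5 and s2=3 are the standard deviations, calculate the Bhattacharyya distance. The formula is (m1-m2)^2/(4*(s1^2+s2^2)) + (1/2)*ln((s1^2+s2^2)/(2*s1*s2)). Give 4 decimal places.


Bhattacharyya distance between two Gaussians:
DB = (m1-m2)^2/(4*(s1^2+s2^2)) + (1/2)*ln((s1^2+s2^2)/(2*s1*s2)).
(m1-m2)^2 = (0)^2 = 0.
s1^2+s2^2 = 25 + 9 = 34.
term1 = 0/136 = 0.0.
term2 = 0.5*ln(34/30.0) = 0.062582.
DB = 0.0 + 0.062582 = 0.0626

0.0626


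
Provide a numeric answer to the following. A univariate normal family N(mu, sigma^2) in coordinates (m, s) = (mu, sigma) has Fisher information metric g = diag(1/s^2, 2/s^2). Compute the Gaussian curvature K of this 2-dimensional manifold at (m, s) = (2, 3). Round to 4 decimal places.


The metric has the form g = (A dm^2 + B ds^2)/s^2 with A = 1, B = 2.
Substitute u = sqrt(A/B)*m: g = B*(du^2 + ds^2)/s^2, i.e. B times the
Poincare upper half-plane metric, which has constant Gaussian curvature -1.
Scaling a 2D metric by a constant c divides the Gaussian curvature by c,
so K = -1/B = -1/(2) = -0.5000 everywhere (the point (m, s) = (2, 3) is irrelevant:
the curvature is constant).
The requested Gaussian curvature is K = -0.5000.

-0.5000


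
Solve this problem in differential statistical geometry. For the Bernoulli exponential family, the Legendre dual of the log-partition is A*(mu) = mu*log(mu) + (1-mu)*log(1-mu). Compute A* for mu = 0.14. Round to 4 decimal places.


Legendre transform for Bernoulli:
A*(mu) = mu*log(mu) + (1-mu)*log(1-mu).
mu = 0.14, 1-mu = 0.86.
mu*log(mu) = 0.14*log(0.14) = -0.275256.
(1-mu)*log(1-mu) = 0.86*log(0.86) = -0.129708.
A* = -0.275256 + -0.129708 = -0.4050

-0.4050


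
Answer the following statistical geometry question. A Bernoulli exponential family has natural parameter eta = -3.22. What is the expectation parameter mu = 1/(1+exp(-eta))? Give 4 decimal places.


Dual coordinate (expectation parameter) for Bernoulli:
mu = 1/(1+exp(-eta)).
eta = -3.22.
exp(-eta) = exp(3.22) = 25.02812.
mu = 1/(1+25.02812) = 0.0384

0.0384


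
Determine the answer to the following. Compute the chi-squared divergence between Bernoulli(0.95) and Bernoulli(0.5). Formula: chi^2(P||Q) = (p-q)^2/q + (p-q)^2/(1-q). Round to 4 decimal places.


Chi-squared divergence between Bernoulli distributions:
chi^2 = (p-q)^2/q + (p-q)^2/(1-q).
p = 0.95, q = 0.5, p-q = 0.45.
(p-q)^2 = 0.2025.
term1 = 0.2025/0.5 = 0.405.
term2 = 0.2025/0.5 = 0.405.
chi^2 = 0.405 + 0.405 = 0.8100

0.8100


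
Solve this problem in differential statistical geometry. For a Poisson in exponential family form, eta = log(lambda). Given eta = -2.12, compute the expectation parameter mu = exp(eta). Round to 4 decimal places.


Expectation parameter for Poisson exponential family:
mu = exp(eta).
eta = -2.12.
mu = exp(-2.12) = 0.1200

0.1200


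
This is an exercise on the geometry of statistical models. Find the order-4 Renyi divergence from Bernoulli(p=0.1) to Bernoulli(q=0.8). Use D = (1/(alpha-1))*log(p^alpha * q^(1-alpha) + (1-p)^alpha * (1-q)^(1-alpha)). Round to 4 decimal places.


Renyi divergence of order alpha between Bernoulli distributions:
D = (1/(alpha-1))*log(p^alpha * q^(1-alpha) + (1-p)^alpha * (1-q)^(1-alpha)).
alpha = 4, p = 0.1, q = 0.8.
p^alpha * q^(1-alpha) = 0.1^4 * 0.8^-3 = 0.000195.
(1-p)^alpha * (1-q)^(1-alpha) = 0.9^4 * 0.2^-3 = 82.0125.
sum = 0.000195 + 82.0125 = 82.012695.
D = (1/3)*log(82.012695) = 1.4690

1.4690


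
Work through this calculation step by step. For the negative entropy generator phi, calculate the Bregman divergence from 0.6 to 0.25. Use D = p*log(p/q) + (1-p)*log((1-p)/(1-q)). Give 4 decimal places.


Bregman divergence with negative entropy generator:
D = p*log(p/q) + (1-p)*log((1-p)/(1-q)).
p = 0.6, q = 0.25.
p*log(p/q) = 0.6*log(0.6/0.25) = 0.525281.
(1-p)*log((1-p)/(1-q)) = 0.4*log(0.4/0.75) = -0.251443.
D = 0.525281 + -0.251443 = 0.2738

0.2738


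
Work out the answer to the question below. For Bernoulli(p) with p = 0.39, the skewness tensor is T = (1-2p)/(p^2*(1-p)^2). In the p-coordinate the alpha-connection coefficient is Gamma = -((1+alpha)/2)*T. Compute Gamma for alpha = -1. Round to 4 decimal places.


Skewness (Amari-Chentsov) tensor: T = (1-2p)/(p^2*(1-p)^2).
p = 0.39, 1-2p = 0.22, p^2 = 0.1521, (1-p)^2 = 0.3721.
T = 0.22/(0.1521 * 0.3721) = 3.887172.
In the p-coordinate, Gamma^(alpha) = Gamma^(0) - (alpha/2)*T with Gamma^(0) = (1/2)*g'(p) = -T/2,
so Gamma^(alpha) = -((1+alpha)/2)*T.
alpha = -1, -(1+alpha)/2 = 0.0.
Gamma = 0.0 * 3.887172 = 0.0000

0.0000


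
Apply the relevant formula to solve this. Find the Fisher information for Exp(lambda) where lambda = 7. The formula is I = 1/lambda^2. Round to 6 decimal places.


Fisher information for exponential: I(lambda) = 1/lambda^2.
lambda = 7, lambda^2 = 49.
I = 1/49 = 0.020408

0.020408


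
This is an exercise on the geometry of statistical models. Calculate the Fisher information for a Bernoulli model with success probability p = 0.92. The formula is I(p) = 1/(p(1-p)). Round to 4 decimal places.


For Bernoulli(p), Fisher information is I(p) = 1/(p*(1-p)).
p = 0.92, 1-p = 0.08.
p*(1-p) = 0.0736.
I(p) = 1/0.0736 = 13.5870

13.5870


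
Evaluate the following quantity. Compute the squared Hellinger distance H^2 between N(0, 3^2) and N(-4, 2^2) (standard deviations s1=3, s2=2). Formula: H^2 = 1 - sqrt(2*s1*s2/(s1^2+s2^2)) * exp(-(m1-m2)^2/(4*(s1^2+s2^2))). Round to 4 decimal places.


Squared Hellinger distance for Gaussians:
H^2 = 1 - sqrt(2*s1*s2/(s1^2+s2^2)) * exp(-(m1-m2)^2/(4*(s1^2+s2^2))).
s1^2 = 9, s2^2 = 4, s1^2+s2^2 = 13.
sqrt(2*3*2/(13)) = 0.960769.
(m1-m2)^2 = (4)^2 = 16.
exp(-16/(4*13)) = exp(-0.307692) = 0.735141.
H^2 = 1 - 0.960769*0.735141 = 0.2937

0.2937


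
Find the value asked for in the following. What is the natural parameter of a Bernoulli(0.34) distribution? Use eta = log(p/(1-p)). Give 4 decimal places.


Natural parameter for Bernoulli: eta = log(p/(1-p)).
p = 0.34, 1-p = 0.66.
p/(1-p) = 0.515152.
eta = log(0.515152) = -0.6633

-0.6633


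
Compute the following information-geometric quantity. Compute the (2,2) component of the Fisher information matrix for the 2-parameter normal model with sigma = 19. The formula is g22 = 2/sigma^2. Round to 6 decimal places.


For the 2-parameter normal family, the Fisher metric has:
  g11 = 1/sigma^2, g22 = 2/sigma^2.
sigma = 19, sigma^2 = 361.
g22 = 0.005540

0.005540


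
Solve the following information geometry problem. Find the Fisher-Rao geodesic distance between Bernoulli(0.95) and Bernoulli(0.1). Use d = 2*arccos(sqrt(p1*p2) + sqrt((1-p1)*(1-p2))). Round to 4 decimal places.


Geodesic distance on Bernoulli manifold:
d(p1,p2) = 2*arccos(sqrt(p1*p2) + sqrt((1-p1)*(1-p2))).
sqrt(p1*p2) = sqrt(0.95*0.1) = 0.308221.
sqrt((1-p1)*(1-p2)) = sqrt(0.05*0.9) = 0.212132.
arg = 0.308221 + 0.212132 = 0.520353.
d = 2*arccos(0.520353) = 2.0471

2.0471


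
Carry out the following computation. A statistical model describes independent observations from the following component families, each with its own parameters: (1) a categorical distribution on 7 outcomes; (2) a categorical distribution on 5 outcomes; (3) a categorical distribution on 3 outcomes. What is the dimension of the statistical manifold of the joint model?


The dimension of a statistical manifold equals the number of free
(independent) real parameters of the model. For a product of independent
blocks the parameter counts add.
- categorical on 7 outcomes (probabilities sum to 1): 7-1 = 6.
- categorical on 5 outcomes (probabilities sum to 1): 5-1 = 4.
- categorical on 3 outcomes (probabilities sum to 1): 3-1 = 2.
Total = 6 + 4 + 2 = 12.
Dimension = 12

12


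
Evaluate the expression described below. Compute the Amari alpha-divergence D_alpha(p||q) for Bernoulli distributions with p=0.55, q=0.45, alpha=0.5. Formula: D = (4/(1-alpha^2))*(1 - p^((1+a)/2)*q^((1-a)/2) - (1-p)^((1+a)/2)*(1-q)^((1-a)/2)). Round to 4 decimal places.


Amari alpha-divergence:
D = (4/(1-alpha^2))*(1 - p^((1+a)/2)*q^((1-a)/2) - (1-p)^((1+a)/2)*(1-q)^((1-a)/2)).
alpha = 0.5, p = 0.55, q = 0.45.
e1 = (1+alpha)/2 = 0.75, e2 = (1-alpha)/2 = 0.25.
t1 = p^e1 * q^e2 = 0.55^0.75 * 0.45^0.25 = 0.523088.
t2 = (1-p)^e1 * (1-q)^e2 = 0.45^0.75 * 0.55^0.25 = 0.473151.
4/(1-alpha^2) = 5.333333.
D = 5.333333*(1 - 0.523088 - 0.473151) = 0.0201

0.0201


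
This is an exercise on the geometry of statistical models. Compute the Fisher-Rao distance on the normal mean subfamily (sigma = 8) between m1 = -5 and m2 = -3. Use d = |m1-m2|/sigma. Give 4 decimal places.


On the fixed-variance normal subfamily, geodesic distance = |m1-m2|/sigma.
|-5 - -3| = 2.
sigma = 8.
d = 2/8 = 0.2500

0.2500


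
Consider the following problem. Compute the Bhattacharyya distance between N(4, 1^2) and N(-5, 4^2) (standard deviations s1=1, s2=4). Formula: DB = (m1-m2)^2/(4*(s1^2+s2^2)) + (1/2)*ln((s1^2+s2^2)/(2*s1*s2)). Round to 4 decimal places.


Bhattacharyya distance between two Gaussians:
DB = (m1-m2)^2/(4*(s1^2+s2^2)) + (1/2)*ln((s1^2+s2^2)/(2*s1*s2)).
(m1-m2)^2 = (9)^2 = 81.
s1^2+s2^2 = 1 + 16 = 17.
term1 = 81/68 = 1.191176.
term2 = 0.5*ln(17/8.0) = 0.376886.
DB = 1.191176 + 0.376886 = 1.5681

1.5681


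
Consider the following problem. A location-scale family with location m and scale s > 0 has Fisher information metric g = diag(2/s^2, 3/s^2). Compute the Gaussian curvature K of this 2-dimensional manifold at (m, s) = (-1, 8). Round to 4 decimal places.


The metric has the form g = (A dm^2 + B ds^2)/s^2 with A = 2, B = 3.
Substitute u = sqrt(A/B)*m: g = B*(du^2 + ds^2)/s^2, i.e. B times the
Poincare upper half-plane metric, which has constant Gaussian curvature -1.
Scaling a 2D metric by a constant c divides the Gaussian curvature by c,
so K = -1/B = -1/(3) = -0.3333 everywhere (the point (m, s) = (-1, 8) is irrelevant:
the curvature is constant).
The requested Gaussian curvature is K = -0.3333.

-0.3333


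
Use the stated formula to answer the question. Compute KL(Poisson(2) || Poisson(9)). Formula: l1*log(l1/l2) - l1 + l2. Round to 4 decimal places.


KL divergence for Poisson:
KL = l1*log(l1/l2) - l1 + l2.
l1 = 2, l2 = 9.
log(2/9) = -1.504077.
l1*log(l1/l2) = 2 * -1.504077 = -3.008155.
KL = -3.008155 - 2 + 9 = 3.9918

3.9918


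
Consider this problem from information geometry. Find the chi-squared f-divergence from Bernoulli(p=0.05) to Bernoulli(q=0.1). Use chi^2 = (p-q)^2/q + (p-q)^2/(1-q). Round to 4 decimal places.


Chi-squared divergence between Bernoulli distributions:
chi^2 = (p-q)^2/q + (p-q)^2/(1-q).
p = 0.05, q = 0.1, p-q = -0.05.
(p-q)^2 = 0.0025.
term1 = 0.0025/0.1 = 0.025.
term2 = 0.0025/0.9 = 0.002778.
chi^2 = 0.025 + 0.002778 = 0.0278

0.0278


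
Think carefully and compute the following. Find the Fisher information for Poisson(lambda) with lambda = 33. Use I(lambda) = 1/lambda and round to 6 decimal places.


Fisher information for Poisson: I(lambda) = 1/lambda.
lambda = 33.
I(lambda) = 1/33 = 0.030303

0.030303


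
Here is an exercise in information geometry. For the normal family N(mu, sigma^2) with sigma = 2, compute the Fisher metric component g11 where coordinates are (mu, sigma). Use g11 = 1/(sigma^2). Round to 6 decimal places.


For the 2-parameter normal family, the Fisher metric has:
  g11 = 1/sigma^2, g22 = 2/sigma^2.
sigma = 2, sigma^2 = 4.
g11 = 0.250000

0.250000


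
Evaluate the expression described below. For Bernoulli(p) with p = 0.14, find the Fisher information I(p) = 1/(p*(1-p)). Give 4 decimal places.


For Bernoulli(p), Fisher information is I(p) = 1/(p*(1-p)).
p = 0.14, 1-p = 0.86.
p*(1-p) = 0.1204.
I(p) = 1/0.1204 = 8.3056

8.3056


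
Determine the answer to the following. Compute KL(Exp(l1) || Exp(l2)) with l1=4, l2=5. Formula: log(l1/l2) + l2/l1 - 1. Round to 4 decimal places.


KL divergence for exponential family:
KL = log(l1/l2) + l2/l1 - 1.
log(4/5) = -0.223144.
5/4 = 1.25.
KL = -0.223144 + 1.25 - 1 = 0.0269

0.0269


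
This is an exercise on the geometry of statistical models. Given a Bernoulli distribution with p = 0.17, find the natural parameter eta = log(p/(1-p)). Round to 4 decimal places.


Natural parameter for Bernoulli: eta = log(p/(1-p)).
p = 0.17, 1-p = 0.83.
p/(1-p) = 0.204819.
eta = log(0.204819) = -1.5856

-1.5856


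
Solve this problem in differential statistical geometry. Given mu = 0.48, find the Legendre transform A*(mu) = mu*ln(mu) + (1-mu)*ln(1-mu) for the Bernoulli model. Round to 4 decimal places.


Legendre transform for Bernoulli:
A*(mu) = mu*log(mu) + (1-mu)*log(1-mu).
mu = 0.48, 1-mu = 0.52.
mu*log(mu) = 0.48*log(0.48) = -0.352305.
(1-mu)*log(1-mu) = 0.52*log(0.52) = -0.340042.
A* = -0.352305 + -0.340042 = -0.6923

-0.6923


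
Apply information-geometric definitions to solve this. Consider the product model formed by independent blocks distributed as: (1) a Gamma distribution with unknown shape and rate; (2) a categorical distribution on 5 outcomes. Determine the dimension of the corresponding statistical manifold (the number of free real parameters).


The dimension of a statistical manifold equals the number of free
(independent) real parameters of the model. For a product of independent
blocks the parameter counts add.
- Gamma (shape, rate): 2.
- categorical on 5 outcomes (probabilities sum to 1): 5-1 = 4.
Total = 2 + 4 = 6.
Dimension = 6

6


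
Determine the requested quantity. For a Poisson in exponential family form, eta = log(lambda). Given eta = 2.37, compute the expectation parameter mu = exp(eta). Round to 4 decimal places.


Expectation parameter for Poisson exponential family:
mu = exp(eta).
eta = 2.37.
mu = exp(2.37) = 10.6974

10.6974


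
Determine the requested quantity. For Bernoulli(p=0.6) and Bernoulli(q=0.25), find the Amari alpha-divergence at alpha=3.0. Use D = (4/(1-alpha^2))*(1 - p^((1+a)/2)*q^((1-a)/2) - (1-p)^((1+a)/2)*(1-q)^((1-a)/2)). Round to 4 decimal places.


Amari alpha-divergence:
D = (4/(1-alpha^2))*(1 - p^((1+a)/2)*q^((1-a)/2) - (1-p)^((1+a)/2)*(1-q)^((1-a)/2)).
alpha = 3.0, p = 0.6, q = 0.25.
e1 = (1+alpha)/2 = 2.0, e2 = (1-alpha)/2 = -1.0.
t1 = p^e1 * q^e2 = 0.6^2.0 * 0.25^-1.0 = 1.44.
t2 = (1-p)^e1 * (1-q)^e2 = 0.4^2.0 * 0.75^-1.0 = 0.213333.
4/(1-alpha^2) = -0.5.
D = -0.5*(1 - 1.44 - 0.213333) = 0.3267

0.3267


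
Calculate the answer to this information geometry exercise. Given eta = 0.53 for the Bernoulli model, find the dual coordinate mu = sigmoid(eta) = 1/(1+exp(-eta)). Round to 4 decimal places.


Dual coordinate (expectation parameter) for Bernoulli:
mu = 1/(1+exp(-eta)).
eta = 0.53.
exp(-eta) = exp(-0.53) = 0.588605.
mu = 1/(1+0.588605) = 0.6295

0.6295


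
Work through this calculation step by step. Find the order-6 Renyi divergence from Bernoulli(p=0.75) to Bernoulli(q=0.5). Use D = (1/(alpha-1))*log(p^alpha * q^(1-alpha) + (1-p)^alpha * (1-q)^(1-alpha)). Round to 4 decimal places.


Renyi divergence of order alpha between Bernoulli distributions:
D = (1/(alpha-1))*log(p^alpha * q^(1-alpha) + (1-p)^alpha * (1-q)^(1-alpha)).
alpha = 6, p = 0.75, q = 0.5.
p^alpha * q^(1-alpha) = 0.75^6 * 0.5^-5 = 5.695312.
(1-p)^alpha * (1-q)^(1-alpha) = 0.25^6 * 0.5^-5 = 0.007812.
sum = 5.695312 + 0.007812 = 5.703125.
D = (1/5)*log(5.703125) = 0.3482

0.3482


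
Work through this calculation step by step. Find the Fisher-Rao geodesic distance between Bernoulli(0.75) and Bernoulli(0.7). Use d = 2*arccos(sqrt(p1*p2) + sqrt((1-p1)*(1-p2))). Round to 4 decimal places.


Geodesic distance on Bernoulli manifold:
d(p1,p2) = 2*arccos(sqrt(p1*p2) + sqrt((1-p1)*(1-p2))).
sqrt(p1*p2) = sqrt(0.75*0.7) = 0.724569.
sqrt((1-p1)*(1-p2)) = sqrt(0.25*0.3) = 0.273861.
arg = 0.724569 + 0.273861 = 0.99843.
d = 2*arccos(0.99843) = 0.1121

0.1121


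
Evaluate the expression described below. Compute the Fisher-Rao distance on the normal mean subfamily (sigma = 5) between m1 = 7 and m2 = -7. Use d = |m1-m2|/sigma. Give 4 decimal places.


On the fixed-variance normal subfamily, geodesic distance = |m1-m2|/sigma.
|7 - -7| = 14.
sigma = 5.
d = 14/5 = 2.8000

2.8000


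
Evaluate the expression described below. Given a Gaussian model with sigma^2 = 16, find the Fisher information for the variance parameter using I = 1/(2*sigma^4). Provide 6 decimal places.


Fisher information for variance: I(sigma^2) = 1/(2*sigma^4).
sigma^2 = 16, so sigma^4 = 256.
I = 1/(2*256) = 1/512 = 0.001953

0.001953


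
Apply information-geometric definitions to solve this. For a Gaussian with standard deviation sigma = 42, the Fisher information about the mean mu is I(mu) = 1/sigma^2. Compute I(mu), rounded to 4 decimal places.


The Fisher information for the mean of a normal distribution is I(mu) = 1/sigma^2.
sigma = 42, so sigma^2 = 1764.
I(mu) = 1/1764 = 0.0006

0.0006


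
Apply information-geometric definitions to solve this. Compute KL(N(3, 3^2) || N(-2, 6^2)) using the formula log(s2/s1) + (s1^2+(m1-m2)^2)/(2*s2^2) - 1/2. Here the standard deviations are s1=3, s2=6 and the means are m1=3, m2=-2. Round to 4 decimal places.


KL divergence between normal distributions:
KL = log(s2/s1) + (s1^2 + (m1-m2)^2)/(2*s2^2) - 1/2.
log(6/3) = 0.693147.
(3^2 + (3--2)^2)/(2*6^2) = (9 + 25)/72 = 0.472222.
KL = 0.693147 + 0.472222 - 0.5 = 0.6654

0.6654


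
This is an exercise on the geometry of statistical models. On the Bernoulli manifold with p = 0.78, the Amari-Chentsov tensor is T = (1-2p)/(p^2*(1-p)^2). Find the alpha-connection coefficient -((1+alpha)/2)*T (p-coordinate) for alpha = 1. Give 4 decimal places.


Skewness (Amari-Chentsov) tensor: T = (1-2p)/(p^2*(1-p)^2).
p = 0.78, 1-2p = -0.56, p^2 = 0.6084, (1-p)^2 = 0.0484.
T = -0.56/(0.6084 * 0.0484) = -19.017502.
In the p-coordinate, Gamma^(alpha) = Gamma^(0) - (alpha/2)*T with Gamma^(0) = (1/2)*g'(p) = -T/2,
so Gamma^(alpha) = -((1+alpha)/2)*T.
alpha = 1, -(1+alpha)/2 = -1.0.
Gamma = -1.0 * -19.017502 = 19.0175

19.0175


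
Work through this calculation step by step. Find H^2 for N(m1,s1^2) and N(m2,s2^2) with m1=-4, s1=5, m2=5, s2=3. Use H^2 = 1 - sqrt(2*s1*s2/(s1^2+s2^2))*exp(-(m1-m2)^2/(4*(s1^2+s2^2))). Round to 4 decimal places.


Squared Hellinger distance for Gaussians:
H^2 = 1 - sqrt(2*s1*s2/(s1^2+s2^2)) * exp(-(m1-m2)^2/(4*(s1^2+s2^2))).
s1^2 = 25, s2^2 = 9, s1^2+s2^2 = 34.
sqrt(2*5*3/(34)) = 0.939336.
(m1-m2)^2 = (-9)^2 = 81.
exp(-81/(4*34)) = exp(-0.595588) = 0.551238.
H^2 = 1 - 0.939336*0.551238 = 0.4822

0.4822


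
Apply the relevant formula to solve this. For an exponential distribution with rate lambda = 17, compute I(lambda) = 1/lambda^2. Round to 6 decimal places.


Fisher information for exponential: I(lambda) = 1/lambda^2.
lambda = 17, lambda^2 = 289.
I = 1/289 = 0.003460

0.003460


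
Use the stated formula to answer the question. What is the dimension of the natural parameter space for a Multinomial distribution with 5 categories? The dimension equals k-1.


Exponential family dimension calculation:
For Multinomial with k=5 categories, dim = k-1 = 4.

4


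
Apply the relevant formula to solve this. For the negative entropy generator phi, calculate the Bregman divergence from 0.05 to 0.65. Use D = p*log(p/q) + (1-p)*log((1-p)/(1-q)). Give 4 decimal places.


Bregman divergence with negative entropy generator:
D = p*log(p/q) + (1-p)*log((1-p)/(1-q)).
p = 0.05, q = 0.65.
p*log(p/q) = 0.05*log(0.05/0.65) = -0.128247.
(1-p)*log((1-p)/(1-q)) = 0.95*log(0.95/0.35) = 0.948602.
D = -0.128247 + 0.948602 = 0.8204

0.8204


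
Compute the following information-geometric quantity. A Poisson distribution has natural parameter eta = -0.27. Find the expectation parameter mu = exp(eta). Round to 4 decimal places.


Expectation parameter for Poisson exponential family:
mu = exp(eta).
eta = -0.27.
mu = exp(-0.27) = 0.7634

0.7634


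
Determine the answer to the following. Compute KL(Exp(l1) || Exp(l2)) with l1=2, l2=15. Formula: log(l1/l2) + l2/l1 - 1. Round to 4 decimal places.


KL divergence for exponential family:
KL = log(l1/l2) + l2/l1 - 1.
log(2/15) = -2.014903.
15/2 = 7.5.
KL = -2.014903 + 7.5 - 1 = 4.4851

4.4851


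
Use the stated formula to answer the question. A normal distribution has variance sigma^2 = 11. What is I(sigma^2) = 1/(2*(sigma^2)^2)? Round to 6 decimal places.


Fisher information for variance: I(sigma^2) = 1/(2*sigma^4).
sigma^2 = 11, so sigma^4 = 121.
I = 1/(2*121) = 1/242 = 0.004132

0.004132


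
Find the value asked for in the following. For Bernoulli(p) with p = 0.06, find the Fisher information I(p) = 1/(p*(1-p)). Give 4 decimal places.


For Bernoulli(p), Fisher information is I(p) = 1/(p*(1-p)).
p = 0.06, 1-p = 0.94.
p*(1-p) = 0.0564.
I(p) = 1/0.0564 = 17.7305

17.7305


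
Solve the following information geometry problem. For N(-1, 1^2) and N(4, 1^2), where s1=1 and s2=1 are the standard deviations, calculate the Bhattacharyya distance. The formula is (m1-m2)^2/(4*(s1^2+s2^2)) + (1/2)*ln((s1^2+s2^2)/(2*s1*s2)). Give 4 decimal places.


Bhattacharyya distance between two Gaussians:
DB = (m1-m2)^2/(4*(s1^2+s2^2)) + (1/2)*ln((s1^2+s2^2)/(2*s1*s2)).
(m1-m2)^2 = (-5)^2 = 25.
s1^2+s2^2 = 1 + 1 = 2.
term1 = 25/8 = 3.125.
term2 = 0.5*ln(2/2.0) = 0.0.
DB = 3.125 + 0.0 = 3.1250

3.1250


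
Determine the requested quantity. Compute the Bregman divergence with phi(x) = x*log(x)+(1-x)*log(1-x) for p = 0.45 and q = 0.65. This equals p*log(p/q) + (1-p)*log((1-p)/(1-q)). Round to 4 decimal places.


Bregman divergence with negative entropy generator:
D = p*log(p/q) + (1-p)*log((1-p)/(1-q)).
p = 0.45, q = 0.65.
p*log(p/q) = 0.45*log(0.45/0.65) = -0.165476.
(1-p)*log((1-p)/(1-q)) = 0.55*log(0.55/0.35) = 0.248592.
D = -0.165476 + 0.248592 = 0.0831

0.0831


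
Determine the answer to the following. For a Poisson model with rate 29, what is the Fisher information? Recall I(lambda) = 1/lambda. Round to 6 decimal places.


Fisher information for Poisson: I(lambda) = 1/lambda.
lambda = 29.
I(lambda) = 1/29 = 0.034483

0.034483


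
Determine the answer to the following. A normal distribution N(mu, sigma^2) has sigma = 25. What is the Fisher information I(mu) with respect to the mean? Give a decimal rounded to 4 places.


The Fisher information for the mean of a normal distribution is I(mu) = 1/sigma^2.
sigma = 25, so sigma^2 = 625.
I(mu) = 1/625 = 0.0016

0.0016


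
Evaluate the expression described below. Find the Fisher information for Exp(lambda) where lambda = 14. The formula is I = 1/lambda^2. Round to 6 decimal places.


Fisher information for exponential: I(lambda) = 1/lambda^2.
lambda = 14, lambda^2 = 196.
I = 1/196 = 0.005102

0.005102


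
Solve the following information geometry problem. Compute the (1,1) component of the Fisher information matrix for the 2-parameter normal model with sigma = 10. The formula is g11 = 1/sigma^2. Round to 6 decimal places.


For the 2-parameter normal family, the Fisher metric has:
  g11 = 1/sigma^2, g22 = 2/sigma^2.
sigma = 10, sigma^2 = 100.
g11 = 0.010000

0.010000


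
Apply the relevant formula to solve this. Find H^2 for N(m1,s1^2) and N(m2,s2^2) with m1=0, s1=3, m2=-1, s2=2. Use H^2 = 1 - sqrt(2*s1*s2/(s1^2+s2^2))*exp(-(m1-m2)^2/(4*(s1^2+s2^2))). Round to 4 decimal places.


Squared Hellinger distance for Gaussians:
H^2 = 1 - sqrt(2*s1*s2/(s1^2+s2^2)) * exp(-(m1-m2)^2/(4*(s1^2+s2^2))).
s1^2 = 9, s2^2 = 4, s1^2+s2^2 = 13.
sqrt(2*3*2/(13)) = 0.960769.
(m1-m2)^2 = (1)^2 = 1.
exp(-1/(4*13)) = exp(-0.019231) = 0.980953.
H^2 = 1 - 0.960769*0.980953 = 0.0575

0.0575


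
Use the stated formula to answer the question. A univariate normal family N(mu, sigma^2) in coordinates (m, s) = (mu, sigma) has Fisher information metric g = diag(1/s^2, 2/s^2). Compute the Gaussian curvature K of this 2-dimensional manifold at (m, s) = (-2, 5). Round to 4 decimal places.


The metric has the form g = (A dm^2 + B ds^2)/s^2 with A = 1, B = 2.
Substitute u = sqrt(A/B)*m: g = B*(du^2 + ds^2)/s^2, i.e. B times the
Poincare upper half-plane metric, which has constant Gaussian curvature -1.
Scaling a 2D metric by a constant c divides the Gaussian curvature by c,
so K = -1/B = -1/(2) = -0.5000 everywhere (the point (m, s) = (-2, 5) is irrelevant:
the curvature is constant).
The requested Gaussian curvature is K = -0.5000.

-0.5000


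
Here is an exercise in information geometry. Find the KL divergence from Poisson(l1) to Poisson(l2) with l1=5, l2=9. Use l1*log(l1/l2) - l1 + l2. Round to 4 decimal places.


KL divergence for Poisson:
KL = l1*log(l1/l2) - l1 + l2.
l1 = 5, l2 = 9.
log(5/9) = -0.587787.
l1*log(l1/l2) = 5 * -0.587787 = -2.938933.
KL = -2.938933 - 5 + 9 = 1.0611

1.0611


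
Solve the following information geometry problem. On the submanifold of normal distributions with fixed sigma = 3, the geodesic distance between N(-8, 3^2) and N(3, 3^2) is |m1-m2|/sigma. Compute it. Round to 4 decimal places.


On the fixed-variance normal subfamily, geodesic distance = |m1-m2|/sigma.
|-8 - 3| = 11.
sigma = 3.
d = 11/3 = 3.6667

3.6667


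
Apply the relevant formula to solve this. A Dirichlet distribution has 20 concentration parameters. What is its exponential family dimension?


Exponential family dimension calculation:
Dirichlet with 20 components has 20 natural parameters.

20


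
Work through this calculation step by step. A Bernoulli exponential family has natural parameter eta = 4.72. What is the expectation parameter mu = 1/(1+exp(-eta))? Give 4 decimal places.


Dual coordinate (expectation parameter) for Bernoulli:
mu = 1/(1+exp(-eta)).
eta = 4.72.
exp(-eta) = exp(-4.72) = 0.008915.
mu = 1/(1+0.008915) = 0.9912

0.9912


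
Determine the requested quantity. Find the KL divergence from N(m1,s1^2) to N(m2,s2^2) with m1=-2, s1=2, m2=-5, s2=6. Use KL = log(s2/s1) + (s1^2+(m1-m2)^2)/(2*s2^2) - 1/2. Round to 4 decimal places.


KL divergence between normal distributions:
KL = log(s2/s1) + (s1^2 + (m1-m2)^2)/(2*s2^2) - 1/2.
log(6/2) = 1.098612.
(2^2 + (-2--5)^2)/(2*6^2) = (4 + 9)/72 = 0.180556.
KL = 1.098612 + 0.180556 - 0.5 = 0.7792

0.7792


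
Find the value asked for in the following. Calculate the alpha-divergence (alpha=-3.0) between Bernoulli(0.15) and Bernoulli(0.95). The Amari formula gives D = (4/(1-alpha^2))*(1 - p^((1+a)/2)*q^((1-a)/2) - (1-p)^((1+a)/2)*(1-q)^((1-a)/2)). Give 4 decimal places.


Amari alpha-divergence:
D = (4/(1-alpha^2))*(1 - p^((1+a)/2)*q^((1-a)/2) - (1-p)^((1+a)/2)*(1-q)^((1-a)/2)).
alpha = -3.0, p = 0.15, q = 0.95.
e1 = (1+alpha)/2 = -1.0, e2 = (1-alpha)/2 = 2.0.
t1 = p^e1 * q^e2 = 0.15^-1.0 * 0.95^2.0 = 6.016667.
t2 = (1-p)^e1 * (1-q)^e2 = 0.85^-1.0 * 0.05^2.0 = 0.002941.
4/(1-alpha^2) = -0.5.
D = -0.5*(1 - 6.016667 - 0.002941) = 2.5098

2.5098


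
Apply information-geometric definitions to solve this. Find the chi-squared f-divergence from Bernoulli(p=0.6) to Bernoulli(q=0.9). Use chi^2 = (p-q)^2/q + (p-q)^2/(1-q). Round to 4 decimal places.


Chi-squared divergence between Bernoulli distributions:
chi^2 = (p-q)^2/q + (p-q)^2/(1-q).
p = 0.6, q = 0.9, p-q = -0.3.
(p-q)^2 = 0.09.
term1 = 0.09/0.9 = 0.1.
term2 = 0.09/0.1 = 0.9.
chi^2 = 0.1 + 0.9 = 1.0000

1.0000


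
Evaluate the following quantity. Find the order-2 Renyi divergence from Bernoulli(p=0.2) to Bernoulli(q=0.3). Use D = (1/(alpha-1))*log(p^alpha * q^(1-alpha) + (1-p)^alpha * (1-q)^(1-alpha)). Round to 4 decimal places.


Renyi divergence of order alpha between Bernoulli distributions:
D = (1/(alpha-1))*log(p^alpha * q^(1-alpha) + (1-p)^alpha * (1-q)^(1-alpha)).
alpha = 2, p = 0.2, q = 0.3.
p^alpha * q^(1-alpha) = 0.2^2 * 0.3^-1 = 0.133333.
(1-p)^alpha * (1-q)^(1-alpha) = 0.8^2 * 0.7^-1 = 0.914286.
sum = 0.133333 + 0.914286 = 1.047619.
D = (1/1)*log(1.047619) = 0.0465

0.0465


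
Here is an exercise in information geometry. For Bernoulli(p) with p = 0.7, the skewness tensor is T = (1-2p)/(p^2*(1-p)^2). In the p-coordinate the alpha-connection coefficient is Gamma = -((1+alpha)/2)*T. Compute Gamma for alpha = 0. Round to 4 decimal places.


Skewness (Amari-Chentsov) tensor: T = (1-2p)/(p^2*(1-p)^2).
p = 0.7, 1-2p = -0.4, p^2 = 0.49, (1-p)^2 = 0.09.
T = -0.4/(0.49 * 0.09) = -9.070295.
In the p-coordinate, Gamma^(alpha) = Gamma^(0) - (alpha/2)*T with Gamma^(0) = (1/2)*g'(p) = -T/2,
so Gamma^(alpha) = -((1+alpha)/2)*T.
alpha = 0, -(1+alpha)/2 = -0.5.
Gamma = -0.5 * -9.070295 = 4.5351

4.5351


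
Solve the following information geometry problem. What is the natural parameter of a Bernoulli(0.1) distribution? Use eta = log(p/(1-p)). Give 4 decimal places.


Natural parameter for Bernoulli: eta = log(p/(1-p)).
p = 0.1, 1-p = 0.9.
p/(1-p) = 0.111111.
eta = log(0.111111) = -2.1972

-2.1972


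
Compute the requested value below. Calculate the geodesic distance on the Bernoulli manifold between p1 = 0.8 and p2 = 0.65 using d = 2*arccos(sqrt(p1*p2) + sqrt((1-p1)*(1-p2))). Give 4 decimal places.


Geodesic distance on Bernoulli manifold:
d(p1,p2) = 2*arccos(sqrt(p1*p2) + sqrt((1-p1)*(1-p2))).
sqrt(p1*p2) = sqrt(0.8*0.65) = 0.72111.
sqrt((1-p1)*(1-p2)) = sqrt(0.2*0.35) = 0.264575.
arg = 0.72111 + 0.264575 = 0.985685.
d = 2*arccos(0.985685) = 0.3388

0.3388


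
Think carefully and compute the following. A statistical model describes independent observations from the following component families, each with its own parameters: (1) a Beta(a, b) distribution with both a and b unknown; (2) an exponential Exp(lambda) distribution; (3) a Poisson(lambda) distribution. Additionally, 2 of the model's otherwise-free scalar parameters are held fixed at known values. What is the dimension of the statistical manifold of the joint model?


The dimension of a statistical manifold equals the number of free
(independent) real parameters of the model. For a product of independent
blocks the parameter counts add.
- Beta (a, b): 2.
- exponential (lambda): 1.
- Poisson (lambda): 1.
Total = 2 + 1 + 1 = 4.
2 parameter(s) fixed at known values: 4 - 2 = 2.
Dimension = 2

2


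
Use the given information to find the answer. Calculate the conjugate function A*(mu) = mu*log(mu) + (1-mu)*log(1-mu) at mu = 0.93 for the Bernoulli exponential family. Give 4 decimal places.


Legendre transform for Bernoulli:
A*(mu) = mu*log(mu) + (1-mu)*log(1-mu).
mu = 0.93, 1-mu = 0.07.
mu*log(mu) = 0.93*log(0.93) = -0.067491.
(1-mu)*log(1-mu) = 0.07*log(0.07) = -0.186148.
A* = -0.067491 + -0.186148 = -0.2536

-0.2536


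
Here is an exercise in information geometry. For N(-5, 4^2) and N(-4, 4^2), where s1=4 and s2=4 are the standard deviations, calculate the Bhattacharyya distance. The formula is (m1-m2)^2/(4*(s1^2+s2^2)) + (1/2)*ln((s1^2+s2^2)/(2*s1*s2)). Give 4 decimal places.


Bhattacharyya distance between two Gaussians:
DB = (m1-m2)^2/(4*(s1^2+s2^2)) + (1/2)*ln((s1^2+s2^2)/(2*s1*s2)).
(m1-m2)^2 = (-1)^2 = 1.
s1^2+s2^2 = 16 + 16 = 32.
term1 = 1/128 = 0.007812.
term2 = 0.5*ln(32/32.0) = 0.0.
DB = 0.007812 + 0.0 = 0.0078

0.0078


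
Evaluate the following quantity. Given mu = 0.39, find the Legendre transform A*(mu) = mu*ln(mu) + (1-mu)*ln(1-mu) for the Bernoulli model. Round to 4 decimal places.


Legendre transform for Bernoulli:
A*(mu) = mu*log(mu) + (1-mu)*log(1-mu).
mu = 0.39, 1-mu = 0.61.
mu*log(mu) = 0.39*log(0.39) = -0.367227.
(1-mu)*log(1-mu) = 0.61*log(0.61) = -0.301521.
A* = -0.367227 + -0.301521 = -0.6687

-0.6687


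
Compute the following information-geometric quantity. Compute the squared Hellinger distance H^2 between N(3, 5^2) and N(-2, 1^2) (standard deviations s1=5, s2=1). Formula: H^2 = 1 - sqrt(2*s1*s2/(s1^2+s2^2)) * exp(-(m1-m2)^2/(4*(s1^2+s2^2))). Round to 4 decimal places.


Squared Hellinger distance for Gaussians:
H^2 = 1 - sqrt(2*s1*s2/(s1^2+s2^2)) * exp(-(m1-m2)^2/(4*(s1^2+s2^2))).
s1^2 = 25, s2^2 = 1, s1^2+s2^2 = 26.
sqrt(2*5*1/(26)) = 0.620174.
(m1-m2)^2 = (5)^2 = 25.
exp(-25/(4*26)) = exp(-0.240385) = 0.786325.
H^2 = 1 - 0.620174*0.786325 = 0.5123

0.5123


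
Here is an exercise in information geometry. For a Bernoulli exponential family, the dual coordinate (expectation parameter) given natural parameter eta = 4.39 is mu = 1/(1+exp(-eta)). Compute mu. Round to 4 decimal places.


Dual coordinate (expectation parameter) for Bernoulli:
mu = 1/(1+exp(-eta)).
eta = 4.39.
exp(-eta) = exp(-4.39) = 0.012401.
mu = 1/(1+0.012401) = 0.9878

0.9878


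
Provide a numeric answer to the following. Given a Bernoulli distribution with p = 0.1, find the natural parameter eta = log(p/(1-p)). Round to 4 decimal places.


Natural parameter for Bernoulli: eta = log(p/(1-p)).
p = 0.1, 1-p = 0.9.
p/(1-p) = 0.111111.
eta = log(0.111111) = -2.1972

-2.1972


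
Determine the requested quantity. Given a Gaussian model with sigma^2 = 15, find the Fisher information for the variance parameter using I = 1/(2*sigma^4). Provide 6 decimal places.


Fisher information for variance: I(sigma^2) = 1/(2*sigma^4).
sigma^2 = 15, so sigma^4 = 225.
I = 1/(2*225) = 1/450 = 0.002222

0.002222


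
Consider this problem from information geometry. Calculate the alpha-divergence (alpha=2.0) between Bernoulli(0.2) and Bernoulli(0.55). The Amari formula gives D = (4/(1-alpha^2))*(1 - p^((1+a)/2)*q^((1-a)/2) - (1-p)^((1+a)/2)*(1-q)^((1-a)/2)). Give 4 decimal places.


Amari alpha-divergence:
D = (4/(1-alpha^2))*(1 - p^((1+a)/2)*q^((1-a)/2) - (1-p)^((1+a)/2)*(1-q)^((1-a)/2)).
alpha = 2.0, p = 0.2, q = 0.55.
e1 = (1+alpha)/2 = 1.5, e2 = (1-alpha)/2 = -0.5.
t1 = p^e1 * q^e2 = 0.2^1.5 * 0.55^-0.5 = 0.120605.
t2 = (1-p)^e1 * (1-q)^e2 = 0.8^1.5 * 0.45^-0.5 = 1.066667.
4/(1-alpha^2) = -1.333333.
D = -1.333333*(1 - 0.120605 - 1.066667) = 0.2497

0.2497


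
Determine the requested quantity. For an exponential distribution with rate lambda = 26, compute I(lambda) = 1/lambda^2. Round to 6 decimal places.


Fisher information for exponential: I(lambda) = 1/lambda^2.
lambda = 26, lambda^2 = 676.
I = 1/676 = 0.001479

0.001479


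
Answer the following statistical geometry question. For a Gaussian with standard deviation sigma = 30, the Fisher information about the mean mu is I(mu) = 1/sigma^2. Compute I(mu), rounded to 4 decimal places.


The Fisher information for the mean of a normal distribution is I(mu) = 1/sigma^2.
sigma = 30, so sigma^2 = 900.
I(mu) = 1/900 = 0.0011

0.0011


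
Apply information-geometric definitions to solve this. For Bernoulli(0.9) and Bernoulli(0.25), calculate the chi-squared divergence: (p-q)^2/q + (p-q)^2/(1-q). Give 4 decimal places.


Chi-squared divergence between Bernoulli distributions:
chi^2 = (p-q)^2/q + (p-q)^2/(1-q).
p = 0.9, q = 0.25, p-q = 0.65.
(p-q)^2 = 0.4225.
term1 = 0.4225/0.25 = 1.69.
term2 = 0.4225/0.75 = 0.563333.
chi^2 = 1.69 + 0.563333 = 2.2533

2.2533


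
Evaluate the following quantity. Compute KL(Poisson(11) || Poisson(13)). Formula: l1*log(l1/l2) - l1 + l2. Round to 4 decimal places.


KL divergence for Poisson:
KL = l1*log(l1/l2) - l1 + l2.
l1 = 11, l2 = 13.
log(11/13) = -0.167054.
l1*log(l1/l2) = 11 * -0.167054 = -1.837595.
KL = -1.837595 - 11 + 13 = 0.1624

0.1624


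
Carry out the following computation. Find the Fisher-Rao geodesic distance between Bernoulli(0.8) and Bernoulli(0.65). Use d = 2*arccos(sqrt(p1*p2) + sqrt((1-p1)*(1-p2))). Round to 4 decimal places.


Geodesic distance on Bernoulli manifold:
d(p1,p2) = 2*arccos(sqrt(p1*p2) + sqrt((1-p1)*(1-p2))).
sqrt(p1*p2) = sqrt(0.8*0.65) = 0.72111.
sqrt((1-p1)*(1-p2)) = sqrt(0.2*0.35) = 0.264575.
arg = 0.72111 + 0.264575 = 0.985685.
d = 2*arccos(0.985685) = 0.3388

0.3388


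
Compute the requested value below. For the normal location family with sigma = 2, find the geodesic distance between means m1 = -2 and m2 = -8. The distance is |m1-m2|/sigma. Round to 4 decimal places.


On the fixed-variance normal subfamily, geodesic distance = |m1-m2|/sigma.
|-2 - -8| = 6.
sigma = 2.
d = 6/2 = 3.0000

3.0000


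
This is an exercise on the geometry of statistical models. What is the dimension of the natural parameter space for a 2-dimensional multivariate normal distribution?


Exponential family dimension calculation:
For 2-dim MVN: mean has 2 params, covariance has 2*3/2 = 3 unique entries.
Total dim = 2 + 3 = 5.

5


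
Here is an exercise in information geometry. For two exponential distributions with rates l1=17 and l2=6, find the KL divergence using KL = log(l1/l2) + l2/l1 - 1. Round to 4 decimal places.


KL divergence for exponential family:
KL = log(l1/l2) + l2/l1 - 1.
log(17/6) = 1.041454.
6/17 = 0.352941.
KL = 1.041454 + 0.352941 - 1 = 0.3944

0.3944


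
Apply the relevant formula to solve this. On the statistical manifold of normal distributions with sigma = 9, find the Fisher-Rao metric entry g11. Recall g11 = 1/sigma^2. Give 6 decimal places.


For the 2-parameter normal family, the Fisher metric has:
  g11 = 1/sigma^2, g22 = 2/sigma^2.
sigma = 9, sigma^2 = 81.
g11 = 0.012346

0.012346


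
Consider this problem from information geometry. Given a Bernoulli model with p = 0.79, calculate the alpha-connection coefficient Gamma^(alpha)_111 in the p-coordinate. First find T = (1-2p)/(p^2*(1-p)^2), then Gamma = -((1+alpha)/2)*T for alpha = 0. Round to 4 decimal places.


Skewness (Amari-Chentsov) tensor: T = (1-2p)/(p^2*(1-p)^2).
p = 0.79, 1-2p = -0.58, p^2 = 0.6241, (1-p)^2 = 0.0441.
T = -0.58/(0.6241 * 0.0441) = -21.07343.
In the p-coordinate, Gamma^(alpha) = Gamma^(0) - (alpha/2)*T with Gamma^(0) = (1/2)*g'(p) = -T/2,
so Gamma^(alpha) = -((1+alpha)/2)*T.
alpha = 0, -(1+alpha)/2 = -0.5.
Gamma = -0.5 * -21.07343 = 10.5367

10.5367


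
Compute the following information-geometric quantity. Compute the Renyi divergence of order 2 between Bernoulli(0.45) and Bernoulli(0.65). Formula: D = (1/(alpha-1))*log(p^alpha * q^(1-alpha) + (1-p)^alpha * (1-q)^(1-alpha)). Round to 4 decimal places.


Renyi divergence of order alpha between Bernoulli distributions:
D = (1/(alpha-1))*log(p^alpha * q^(1-alpha) + (1-p)^alpha * (1-q)^(1-alpha)).
alpha = 2, p = 0.45, q = 0.65.
p^alpha * q^(1-alpha) = 0.45^2 * 0.65^-1 = 0.311538.
(1-p)^alpha * (1-q)^(1-alpha) = 0.55^2 * 0.35^-1 = 0.864286.
sum = 0.311538 + 0.864286 = 1.175824.
D = (1/1)*log(1.175824) = 0.1620

0.1620
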